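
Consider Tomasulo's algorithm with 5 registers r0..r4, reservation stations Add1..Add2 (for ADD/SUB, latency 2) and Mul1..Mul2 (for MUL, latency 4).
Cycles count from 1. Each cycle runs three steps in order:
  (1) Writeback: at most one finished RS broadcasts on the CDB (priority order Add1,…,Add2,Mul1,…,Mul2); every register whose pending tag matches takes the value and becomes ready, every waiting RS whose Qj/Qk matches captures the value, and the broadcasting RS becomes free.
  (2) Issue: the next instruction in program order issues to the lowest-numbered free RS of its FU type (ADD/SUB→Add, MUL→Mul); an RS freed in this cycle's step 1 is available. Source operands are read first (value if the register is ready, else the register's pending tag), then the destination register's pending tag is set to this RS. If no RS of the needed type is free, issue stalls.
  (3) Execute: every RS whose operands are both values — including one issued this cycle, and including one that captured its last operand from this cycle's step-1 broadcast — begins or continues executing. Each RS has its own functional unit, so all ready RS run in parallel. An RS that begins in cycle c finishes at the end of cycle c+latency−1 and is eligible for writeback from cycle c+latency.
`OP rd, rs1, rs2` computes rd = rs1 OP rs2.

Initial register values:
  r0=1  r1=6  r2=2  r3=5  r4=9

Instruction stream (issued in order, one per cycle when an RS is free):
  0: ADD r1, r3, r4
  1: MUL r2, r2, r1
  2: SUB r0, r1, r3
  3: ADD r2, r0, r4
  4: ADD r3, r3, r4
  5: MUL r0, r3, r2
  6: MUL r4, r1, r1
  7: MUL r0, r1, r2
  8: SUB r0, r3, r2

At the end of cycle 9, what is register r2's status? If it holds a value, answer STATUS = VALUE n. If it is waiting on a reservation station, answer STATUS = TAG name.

STATUS = VALUE 18

c1: issue ADD r1<-Add1 | r0:1,r1:Add1,r2:2,r3:5,r4:9
c2: issue MUL r2<-Mul1 | r0:1,r1:Add1,r2:Mul1,r3:5,r4:9
c3: CDB Add1=14; issue SUB r0<-Add1 | r0:Add1,r1:14,r2:Mul1,r3:5,r4:9
c4: issue ADD r2<-Add2 | r0:Add1,r1:14,r2:Add2,r3:5,r4:9
c5: CDB Add1=9; issue ADD r3<-Add1 | r0:9,r1:14,r2:Add2,r3:Add1,r4:9
c6: issue MUL r0<-Mul2 | r0:Mul2,r1:14,r2:Add2,r3:Add1,r4:9
c7: CDB Add1=14; stall | r0:Mul2,r1:14,r2:Add2,r3:14,r4:9
c8: CDB Add2=18; stall | r0:Mul2,r1:14,r2:18,r3:14,r4:9
c9: CDB Mul1=28; issue MUL r4<-Mul1 | r0:Mul2,r1:14,r2:18,r3:14,r4:Mul1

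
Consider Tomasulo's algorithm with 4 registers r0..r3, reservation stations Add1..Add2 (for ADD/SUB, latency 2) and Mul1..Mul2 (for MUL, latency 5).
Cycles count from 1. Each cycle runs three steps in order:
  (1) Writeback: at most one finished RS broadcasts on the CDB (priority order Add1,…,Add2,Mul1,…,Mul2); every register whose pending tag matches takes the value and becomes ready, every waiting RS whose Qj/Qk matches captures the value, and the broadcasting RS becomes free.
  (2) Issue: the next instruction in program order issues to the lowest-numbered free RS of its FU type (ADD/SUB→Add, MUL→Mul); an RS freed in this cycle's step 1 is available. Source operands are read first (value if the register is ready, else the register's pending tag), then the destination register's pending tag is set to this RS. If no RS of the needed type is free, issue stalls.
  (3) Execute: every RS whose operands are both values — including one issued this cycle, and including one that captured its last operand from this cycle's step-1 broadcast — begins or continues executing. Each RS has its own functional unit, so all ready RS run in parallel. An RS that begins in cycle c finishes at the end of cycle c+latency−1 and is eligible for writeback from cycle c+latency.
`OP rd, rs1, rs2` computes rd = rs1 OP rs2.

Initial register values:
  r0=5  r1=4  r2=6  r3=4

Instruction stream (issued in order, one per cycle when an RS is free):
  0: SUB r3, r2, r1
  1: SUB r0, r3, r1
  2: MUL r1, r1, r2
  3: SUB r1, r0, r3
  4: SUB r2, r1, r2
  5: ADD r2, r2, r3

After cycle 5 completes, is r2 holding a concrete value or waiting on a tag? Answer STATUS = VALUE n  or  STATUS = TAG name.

  c1: issue SUB r3<-Add1  regs: r0:5,r1:4,r2:6,r3:Add1
  c2: issue SUB r0<-Add2  regs: r0:Add2,r1:4,r2:6,r3:Add1
  c3: CDB Add1=2; issue MUL r1<-Mul1  regs: r0:Add2,r1:Mul1,r2:6,r3:2
  c4: issue SUB r1<-Add1  regs: r0:Add2,r1:Add1,r2:6,r3:2
  c5: CDB Add2=-2; issue SUB r2<-Add2  regs: r0:-2,r1:Add1,r2:Add2,r3:2

STATUS = TAG Add2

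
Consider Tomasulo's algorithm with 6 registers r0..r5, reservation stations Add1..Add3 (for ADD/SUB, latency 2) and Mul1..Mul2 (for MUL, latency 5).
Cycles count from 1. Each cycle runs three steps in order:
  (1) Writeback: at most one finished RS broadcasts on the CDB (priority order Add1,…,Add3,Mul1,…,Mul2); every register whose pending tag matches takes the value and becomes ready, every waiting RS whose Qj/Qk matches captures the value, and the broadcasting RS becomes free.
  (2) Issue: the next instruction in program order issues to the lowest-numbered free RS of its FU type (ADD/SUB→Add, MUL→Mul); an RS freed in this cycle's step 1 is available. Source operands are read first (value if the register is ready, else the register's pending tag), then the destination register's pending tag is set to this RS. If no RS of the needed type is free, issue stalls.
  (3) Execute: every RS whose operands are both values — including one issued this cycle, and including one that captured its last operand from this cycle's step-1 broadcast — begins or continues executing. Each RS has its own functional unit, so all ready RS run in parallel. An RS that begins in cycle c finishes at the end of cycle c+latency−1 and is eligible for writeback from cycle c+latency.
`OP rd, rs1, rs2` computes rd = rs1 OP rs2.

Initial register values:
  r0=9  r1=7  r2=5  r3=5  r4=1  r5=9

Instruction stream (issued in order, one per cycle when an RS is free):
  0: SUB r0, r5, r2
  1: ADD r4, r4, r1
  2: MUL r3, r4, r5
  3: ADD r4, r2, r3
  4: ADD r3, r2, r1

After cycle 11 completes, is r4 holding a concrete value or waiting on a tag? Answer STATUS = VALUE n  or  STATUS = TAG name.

c1: issue SUB r0<-Add1 | r0:Add1,r1:7,r2:5,r3:5,r4:1,r5:9
c2: issue ADD r4<-Add2 | r0:Add1,r1:7,r2:5,r3:5,r4:Add2,r5:9
c3: CDB Add1=4; issue MUL r3<-Mul1 | r0:4,r1:7,r2:5,r3:Mul1,r4:Add2,r5:9
c4: CDB Add2=8; issue ADD r4<-Add1 | r0:4,r1:7,r2:5,r3:Mul1,r4:Add1,r5:9
c5: issue ADD r3<-Add2 | r0:4,r1:7,r2:5,r3:Add2,r4:Add1,r5:9
c6: - | r0:4,r1:7,r2:5,r3:Add2,r4:Add1,r5:9
c7: CDB Add2=12 | r0:4,r1:7,r2:5,r3:12,r4:Add1,r5:9
c8: - | r0:4,r1:7,r2:5,r3:12,r4:Add1,r5:9
c9: CDB Mul1=72 | r0:4,r1:7,r2:5,r3:12,r4:Add1,r5:9
c10: - | r0:4,r1:7,r2:5,r3:12,r4:Add1,r5:9
c11: CDB Add1=77 | r0:4,r1:7,r2:5,r3:12,r4:77,r5:9

STATUS = VALUE 77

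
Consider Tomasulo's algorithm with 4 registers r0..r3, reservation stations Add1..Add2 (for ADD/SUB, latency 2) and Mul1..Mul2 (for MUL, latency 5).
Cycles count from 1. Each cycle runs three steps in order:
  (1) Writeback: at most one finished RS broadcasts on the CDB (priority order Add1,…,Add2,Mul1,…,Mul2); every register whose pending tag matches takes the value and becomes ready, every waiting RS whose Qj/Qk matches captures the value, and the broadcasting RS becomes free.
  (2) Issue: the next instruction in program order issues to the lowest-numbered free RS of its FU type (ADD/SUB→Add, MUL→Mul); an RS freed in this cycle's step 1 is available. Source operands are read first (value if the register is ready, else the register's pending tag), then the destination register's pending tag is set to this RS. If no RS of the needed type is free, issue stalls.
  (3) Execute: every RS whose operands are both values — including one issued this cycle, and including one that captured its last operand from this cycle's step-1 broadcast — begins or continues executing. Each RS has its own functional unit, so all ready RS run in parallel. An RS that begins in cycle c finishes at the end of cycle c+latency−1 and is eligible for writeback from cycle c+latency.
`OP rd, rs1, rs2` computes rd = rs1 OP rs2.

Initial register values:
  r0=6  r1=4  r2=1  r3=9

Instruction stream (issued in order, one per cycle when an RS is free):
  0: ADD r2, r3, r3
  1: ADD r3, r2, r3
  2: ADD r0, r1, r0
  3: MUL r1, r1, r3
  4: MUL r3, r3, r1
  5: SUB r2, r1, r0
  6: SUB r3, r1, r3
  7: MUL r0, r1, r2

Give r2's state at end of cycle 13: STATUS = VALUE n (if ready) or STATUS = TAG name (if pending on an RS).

cycle 1: issue ADD r2<-Add1 // r0:6,r1:4,r2:Add1,r3:9
cycle 2: issue ADD r3<-Add2 // r0:6,r1:4,r2:Add1,r3:Add2
cycle 3: CDB Add1=18; issue ADD r0<-Add1 // r0:Add1,r1:4,r2:18,r3:Add2
cycle 4: issue MUL r1<-Mul1 // r0:Add1,r1:Mul1,r2:18,r3:Add2
cycle 5: CDB Add1=10; issue MUL r3<-Mul2 // r0:10,r1:Mul1,r2:18,r3:Mul2
cycle 6: CDB Add2=27; issue SUB r2<-Add1 // r0:10,r1:Mul1,r2:Add1,r3:Mul2
cycle 7: issue SUB r3<-Add2 // r0:10,r1:Mul1,r2:Add1,r3:Add2
cycle 8: stall // r0:10,r1:Mul1,r2:Add1,r3:Add2
cycle 9: stall // r0:10,r1:Mul1,r2:Add1,r3:Add2
cycle 10: stall // r0:10,r1:Mul1,r2:Add1,r3:Add2
cycle 11: CDB Mul1=108; issue MUL r0<-Mul1 // r0:Mul1,r1:108,r2:Add1,r3:Add2
cycle 12: - // r0:Mul1,r1:108,r2:Add1,r3:Add2
cycle 13: CDB Add1=98 // r0:Mul1,r1:108,r2:98,r3:Add2

STATUS = VALUE 98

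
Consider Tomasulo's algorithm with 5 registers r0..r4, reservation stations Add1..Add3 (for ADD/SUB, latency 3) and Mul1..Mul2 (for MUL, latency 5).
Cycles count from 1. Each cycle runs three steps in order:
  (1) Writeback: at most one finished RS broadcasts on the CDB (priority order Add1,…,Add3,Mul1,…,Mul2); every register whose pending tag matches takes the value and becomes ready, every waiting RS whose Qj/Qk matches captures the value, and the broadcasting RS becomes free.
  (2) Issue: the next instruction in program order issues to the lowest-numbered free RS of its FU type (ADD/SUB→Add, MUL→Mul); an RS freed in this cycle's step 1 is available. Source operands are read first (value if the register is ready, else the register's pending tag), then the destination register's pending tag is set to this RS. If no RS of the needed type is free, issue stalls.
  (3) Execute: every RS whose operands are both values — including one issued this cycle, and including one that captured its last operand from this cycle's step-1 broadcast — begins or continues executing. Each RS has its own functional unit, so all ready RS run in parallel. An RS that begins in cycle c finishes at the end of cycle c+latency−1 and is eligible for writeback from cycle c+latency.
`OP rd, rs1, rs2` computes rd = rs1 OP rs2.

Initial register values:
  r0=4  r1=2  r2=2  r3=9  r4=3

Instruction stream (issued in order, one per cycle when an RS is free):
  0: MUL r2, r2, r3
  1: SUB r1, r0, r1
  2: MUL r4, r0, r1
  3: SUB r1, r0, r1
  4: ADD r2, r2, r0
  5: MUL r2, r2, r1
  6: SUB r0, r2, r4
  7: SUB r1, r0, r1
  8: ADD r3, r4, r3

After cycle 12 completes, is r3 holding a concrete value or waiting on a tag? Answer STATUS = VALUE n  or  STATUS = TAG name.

  c1: issue MUL r2<-Mul1  regs: r0:4,r1:2,r2:Mul1,r3:9,r4:3
  c2: issue SUB r1<-Add1  regs: r0:4,r1:Add1,r2:Mul1,r3:9,r4:3
  c3: issue MUL r4<-Mul2  regs: r0:4,r1:Add1,r2:Mul1,r3:9,r4:Mul2
  c4: issue SUB r1<-Add2  regs: r0:4,r1:Add2,r2:Mul1,r3:9,r4:Mul2
  c5: CDB Add1=2; issue ADD r2<-Add1  regs: r0:4,r1:Add2,r2:Add1,r3:9,r4:Mul2
  c6: CDB Mul1=18; issue MUL r2<-Mul1  regs: r0:4,r1:Add2,r2:Mul1,r3:9,r4:Mul2
  c7: issue SUB r0<-Add3  regs: r0:Add3,r1:Add2,r2:Mul1,r3:9,r4:Mul2
  c8: CDB Add2=2; issue SUB r1<-Add2  regs: r0:Add3,r1:Add2,r2:Mul1,r3:9,r4:Mul2
  c9: CDB Add1=22; issue ADD r3<-Add1  regs: r0:Add3,r1:Add2,r2:Mul1,r3:Add1,r4:Mul2
  c10: CDB Mul2=8  regs: r0:Add3,r1:Add2,r2:Mul1,r3:Add1,r4:8
  c11: -  regs: r0:Add3,r1:Add2,r2:Mul1,r3:Add1,r4:8
  c12: -  regs: r0:Add3,r1:Add2,r2:Mul1,r3:Add1,r4:8

STATUS = TAG Add1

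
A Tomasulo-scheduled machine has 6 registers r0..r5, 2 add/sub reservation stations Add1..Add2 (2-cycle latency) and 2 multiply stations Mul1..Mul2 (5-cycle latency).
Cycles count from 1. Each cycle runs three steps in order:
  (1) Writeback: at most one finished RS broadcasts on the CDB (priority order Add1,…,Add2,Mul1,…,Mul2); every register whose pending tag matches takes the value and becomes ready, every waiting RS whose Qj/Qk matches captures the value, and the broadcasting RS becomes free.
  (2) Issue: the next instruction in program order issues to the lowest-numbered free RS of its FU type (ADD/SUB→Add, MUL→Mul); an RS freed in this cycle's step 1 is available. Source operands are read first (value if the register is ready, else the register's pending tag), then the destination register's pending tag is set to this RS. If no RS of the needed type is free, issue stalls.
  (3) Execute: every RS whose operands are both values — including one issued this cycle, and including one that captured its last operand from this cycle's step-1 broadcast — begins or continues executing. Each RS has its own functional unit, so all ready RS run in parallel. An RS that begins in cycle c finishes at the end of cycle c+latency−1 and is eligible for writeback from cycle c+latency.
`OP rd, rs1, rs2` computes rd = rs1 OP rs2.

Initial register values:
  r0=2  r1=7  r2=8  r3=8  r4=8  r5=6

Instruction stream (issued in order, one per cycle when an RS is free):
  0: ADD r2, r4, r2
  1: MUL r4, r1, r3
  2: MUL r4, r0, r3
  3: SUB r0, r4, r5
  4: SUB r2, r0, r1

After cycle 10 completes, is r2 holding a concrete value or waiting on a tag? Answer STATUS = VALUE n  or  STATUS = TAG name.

cycle 1: issue ADD r2<-Add1 // r0:2,r1:7,r2:Add1,r3:8,r4:8,r5:6
cycle 2: issue MUL r4<-Mul1 // r0:2,r1:7,r2:Add1,r3:8,r4:Mul1,r5:6
cycle 3: CDB Add1=16; issue MUL r4<-Mul2 // r0:2,r1:7,r2:16,r3:8,r4:Mul2,r5:6
cycle 4: issue SUB r0<-Add1 // r0:Add1,r1:7,r2:16,r3:8,r4:Mul2,r5:6
cycle 5: issue SUB r2<-Add2 // r0:Add1,r1:7,r2:Add2,r3:8,r4:Mul2,r5:6
cycle 6: - // r0:Add1,r1:7,r2:Add2,r3:8,r4:Mul2,r5:6
cycle 7: CDB Mul1=56 // r0:Add1,r1:7,r2:Add2,r3:8,r4:Mul2,r5:6
cycle 8: CDB Mul2=16 // r0:Add1,r1:7,r2:Add2,r3:8,r4:16,r5:6
cycle 9: - // r0:Add1,r1:7,r2:Add2,r3:8,r4:16,r5:6
cycle 10: CDB Add1=10 // r0:10,r1:7,r2:Add2,r3:8,r4:16,r5:6

STATUS = TAG Add2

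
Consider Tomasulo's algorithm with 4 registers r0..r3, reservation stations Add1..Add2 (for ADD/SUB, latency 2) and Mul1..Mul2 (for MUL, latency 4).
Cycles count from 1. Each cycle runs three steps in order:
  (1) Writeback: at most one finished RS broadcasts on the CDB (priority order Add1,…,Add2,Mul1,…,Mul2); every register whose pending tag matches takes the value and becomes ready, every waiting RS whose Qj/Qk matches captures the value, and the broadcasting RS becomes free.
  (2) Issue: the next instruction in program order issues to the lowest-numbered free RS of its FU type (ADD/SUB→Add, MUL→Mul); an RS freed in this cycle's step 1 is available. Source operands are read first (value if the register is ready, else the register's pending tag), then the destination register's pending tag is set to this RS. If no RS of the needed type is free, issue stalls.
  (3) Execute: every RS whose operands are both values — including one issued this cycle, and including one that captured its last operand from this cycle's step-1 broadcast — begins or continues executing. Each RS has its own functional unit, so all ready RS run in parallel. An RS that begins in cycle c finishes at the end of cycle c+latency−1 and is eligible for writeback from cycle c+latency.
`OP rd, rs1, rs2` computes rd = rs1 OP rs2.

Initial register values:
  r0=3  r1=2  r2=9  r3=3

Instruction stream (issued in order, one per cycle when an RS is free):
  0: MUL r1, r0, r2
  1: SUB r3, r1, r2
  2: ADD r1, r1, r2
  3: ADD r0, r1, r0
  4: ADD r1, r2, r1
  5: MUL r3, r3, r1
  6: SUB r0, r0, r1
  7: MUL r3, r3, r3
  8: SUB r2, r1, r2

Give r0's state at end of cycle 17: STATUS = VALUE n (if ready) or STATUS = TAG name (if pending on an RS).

c1: issue MUL r1<-Mul1 | r0:3,r1:Mul1,r2:9,r3:3
c2: issue SUB r3<-Add1 | r0:3,r1:Mul1,r2:9,r3:Add1
c3: issue ADD r1<-Add2 | r0:3,r1:Add2,r2:9,r3:Add1
c4: stall | r0:3,r1:Add2,r2:9,r3:Add1
c5: CDB Mul1=27; stall | r0:3,r1:Add2,r2:9,r3:Add1
c6: stall | r0:3,r1:Add2,r2:9,r3:Add1
c7: CDB Add1=18; issue ADD r0<-Add1 | r0:Add1,r1:Add2,r2:9,r3:18
c8: CDB Add2=36; issue ADD r1<-Add2 | r0:Add1,r1:Add2,r2:9,r3:18
c9: issue MUL r3<-Mul1 | r0:Add1,r1:Add2,r2:9,r3:Mul1
c10: CDB Add1=39; issue SUB r0<-Add1 | r0:Add1,r1:Add2,r2:9,r3:Mul1
c11: CDB Add2=45; issue MUL r3<-Mul2 | r0:Add1,r1:45,r2:9,r3:Mul2
c12: issue SUB r2<-Add2 | r0:Add1,r1:45,r2:Add2,r3:Mul2
c13: CDB Add1=-6 | r0:-6,r1:45,r2:Add2,r3:Mul2
c14: CDB Add2=36 | r0:-6,r1:45,r2:36,r3:Mul2
c15: CDB Mul1=810 | r0:-6,r1:45,r2:36,r3:Mul2
c16: - | r0:-6,r1:45,r2:36,r3:Mul2
c17: - | r0:-6,r1:45,r2:36,r3:Mul2

STATUS = VALUE -6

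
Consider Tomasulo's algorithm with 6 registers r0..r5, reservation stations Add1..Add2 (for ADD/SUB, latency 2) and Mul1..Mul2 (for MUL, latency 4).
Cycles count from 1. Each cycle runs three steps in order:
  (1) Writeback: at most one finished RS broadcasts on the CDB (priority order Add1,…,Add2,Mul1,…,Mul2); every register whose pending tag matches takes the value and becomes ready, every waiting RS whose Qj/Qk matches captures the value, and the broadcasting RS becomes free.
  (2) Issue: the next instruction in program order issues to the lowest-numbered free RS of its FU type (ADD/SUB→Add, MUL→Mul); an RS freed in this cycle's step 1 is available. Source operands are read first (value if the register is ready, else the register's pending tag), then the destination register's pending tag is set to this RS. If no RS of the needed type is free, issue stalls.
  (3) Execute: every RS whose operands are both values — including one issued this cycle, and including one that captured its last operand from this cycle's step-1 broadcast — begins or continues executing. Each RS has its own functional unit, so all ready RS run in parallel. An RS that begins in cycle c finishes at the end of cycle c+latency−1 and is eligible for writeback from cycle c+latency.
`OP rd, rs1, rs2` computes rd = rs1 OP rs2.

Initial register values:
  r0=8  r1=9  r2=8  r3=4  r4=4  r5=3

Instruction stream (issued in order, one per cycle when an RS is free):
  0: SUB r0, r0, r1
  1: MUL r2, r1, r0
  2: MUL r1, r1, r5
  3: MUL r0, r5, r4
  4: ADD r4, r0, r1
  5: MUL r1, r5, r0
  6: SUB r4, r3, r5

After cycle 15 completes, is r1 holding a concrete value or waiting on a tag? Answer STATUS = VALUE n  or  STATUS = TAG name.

c1: issue SUB r0<-Add1 | r0:Add1,r1:9,r2:8,r3:4,r4:4,r5:3
c2: issue MUL r2<-Mul1 | r0:Add1,r1:9,r2:Mul1,r3:4,r4:4,r5:3
c3: CDB Add1=-1; issue MUL r1<-Mul2 | r0:-1,r1:Mul2,r2:Mul1,r3:4,r4:4,r5:3
c4: stall | r0:-1,r1:Mul2,r2:Mul1,r3:4,r4:4,r5:3
c5: stall | r0:-1,r1:Mul2,r2:Mul1,r3:4,r4:4,r5:3
c6: stall | r0:-1,r1:Mul2,r2:Mul1,r3:4,r4:4,r5:3
c7: CDB Mul1=-9; issue MUL r0<-Mul1 | r0:Mul1,r1:Mul2,r2:-9,r3:4,r4:4,r5:3
c8: CDB Mul2=27; issue ADD r4<-Add1 | r0:Mul1,r1:27,r2:-9,r3:4,r4:Add1,r5:3
c9: issue MUL r1<-Mul2 | r0:Mul1,r1:Mul2,r2:-9,r3:4,r4:Add1,r5:3
c10: issue SUB r4<-Add2 | r0:Mul1,r1:Mul2,r2:-9,r3:4,r4:Add2,r5:3
c11: CDB Mul1=12 | r0:12,r1:Mul2,r2:-9,r3:4,r4:Add2,r5:3
c12: CDB Add2=1 | r0:12,r1:Mul2,r2:-9,r3:4,r4:1,r5:3
c13: CDB Add1=39 | r0:12,r1:Mul2,r2:-9,r3:4,r4:1,r5:3
c14: - | r0:12,r1:Mul2,r2:-9,r3:4,r4:1,r5:3
c15: CDB Mul2=36 | r0:12,r1:36,r2:-9,r3:4,r4:1,r5:3

STATUS = VALUE 36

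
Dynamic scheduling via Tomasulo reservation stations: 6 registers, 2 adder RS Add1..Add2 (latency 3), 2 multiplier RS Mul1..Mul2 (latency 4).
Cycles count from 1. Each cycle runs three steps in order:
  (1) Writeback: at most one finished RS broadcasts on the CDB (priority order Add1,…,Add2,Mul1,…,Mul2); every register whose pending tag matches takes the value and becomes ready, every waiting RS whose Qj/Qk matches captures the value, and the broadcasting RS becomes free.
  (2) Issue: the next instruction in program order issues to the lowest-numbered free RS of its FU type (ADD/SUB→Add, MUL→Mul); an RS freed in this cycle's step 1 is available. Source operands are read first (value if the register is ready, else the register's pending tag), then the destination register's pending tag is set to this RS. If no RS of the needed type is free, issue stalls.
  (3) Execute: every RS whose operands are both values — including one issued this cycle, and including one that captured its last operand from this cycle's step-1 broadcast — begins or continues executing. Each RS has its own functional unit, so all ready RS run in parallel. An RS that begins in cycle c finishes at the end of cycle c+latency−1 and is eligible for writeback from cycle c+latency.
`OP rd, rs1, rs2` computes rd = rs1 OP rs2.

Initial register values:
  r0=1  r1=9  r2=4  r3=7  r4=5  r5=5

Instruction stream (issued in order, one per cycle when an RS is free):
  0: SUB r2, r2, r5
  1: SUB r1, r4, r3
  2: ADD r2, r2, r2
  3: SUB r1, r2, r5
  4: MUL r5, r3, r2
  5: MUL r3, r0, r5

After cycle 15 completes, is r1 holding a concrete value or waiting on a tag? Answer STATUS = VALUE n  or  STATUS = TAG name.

STATUS = VALUE -7

cycle 1: issue SUB r2<-Add1 // r0:1,r1:9,r2:Add1,r3:7,r4:5,r5:5
cycle 2: issue SUB r1<-Add2 // r0:1,r1:Add2,r2:Add1,r3:7,r4:5,r5:5
cycle 3: stall // r0:1,r1:Add2,r2:Add1,r3:7,r4:5,r5:5
cycle 4: CDB Add1=-1; issue ADD r2<-Add1 // r0:1,r1:Add2,r2:Add1,r3:7,r4:5,r5:5
cycle 5: CDB Add2=-2; issue SUB r1<-Add2 // r0:1,r1:Add2,r2:Add1,r3:7,r4:5,r5:5
cycle 6: issue MUL r5<-Mul1 // r0:1,r1:Add2,r2:Add1,r3:7,r4:5,r5:Mul1
cycle 7: CDB Add1=-2; issue MUL r3<-Mul2 // r0:1,r1:Add2,r2:-2,r3:Mul2,r4:5,r5:Mul1
cycle 8: - // r0:1,r1:Add2,r2:-2,r3:Mul2,r4:5,r5:Mul1
cycle 9: - // r0:1,r1:Add2,r2:-2,r3:Mul2,r4:5,r5:Mul1
cycle 10: CDB Add2=-7 // r0:1,r1:-7,r2:-2,r3:Mul2,r4:5,r5:Mul1
cycle 11: CDB Mul1=-14 // r0:1,r1:-7,r2:-2,r3:Mul2,r4:5,r5:-14
cycle 12: - // r0:1,r1:-7,r2:-2,r3:Mul2,r4:5,r5:-14
cycle 13: - // r0:1,r1:-7,r2:-2,r3:Mul2,r4:5,r5:-14
cycle 14: - // r0:1,r1:-7,r2:-2,r3:Mul2,r4:5,r5:-14
cycle 15: CDB Mul2=-14 // r0:1,r1:-7,r2:-2,r3:-14,r4:5,r5:-14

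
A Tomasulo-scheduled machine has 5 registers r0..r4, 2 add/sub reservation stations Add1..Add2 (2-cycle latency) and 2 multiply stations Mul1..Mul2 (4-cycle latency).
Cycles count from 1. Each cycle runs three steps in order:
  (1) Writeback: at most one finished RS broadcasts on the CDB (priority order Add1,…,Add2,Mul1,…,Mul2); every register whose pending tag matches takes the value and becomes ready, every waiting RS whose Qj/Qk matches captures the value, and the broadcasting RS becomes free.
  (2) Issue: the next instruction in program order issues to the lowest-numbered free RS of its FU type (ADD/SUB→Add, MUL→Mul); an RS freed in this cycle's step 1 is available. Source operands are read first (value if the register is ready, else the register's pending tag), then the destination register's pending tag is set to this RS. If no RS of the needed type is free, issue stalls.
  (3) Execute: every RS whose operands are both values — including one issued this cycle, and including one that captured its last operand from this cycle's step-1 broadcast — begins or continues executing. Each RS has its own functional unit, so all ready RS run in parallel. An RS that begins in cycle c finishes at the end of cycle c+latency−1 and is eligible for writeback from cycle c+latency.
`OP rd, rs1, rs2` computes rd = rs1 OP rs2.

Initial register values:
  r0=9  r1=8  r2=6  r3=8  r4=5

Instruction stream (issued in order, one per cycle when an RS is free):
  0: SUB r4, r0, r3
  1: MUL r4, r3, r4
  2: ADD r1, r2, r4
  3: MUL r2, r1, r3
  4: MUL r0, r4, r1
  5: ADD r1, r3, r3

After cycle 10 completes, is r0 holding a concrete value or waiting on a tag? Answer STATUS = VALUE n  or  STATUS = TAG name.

STATUS = TAG Mul1

  c1: issue SUB r4<-Add1  regs: r0:9,r1:8,r2:6,r3:8,r4:Add1
  c2: issue MUL r4<-Mul1  regs: r0:9,r1:8,r2:6,r3:8,r4:Mul1
  c3: CDB Add1=1; issue ADD r1<-Add1  regs: r0:9,r1:Add1,r2:6,r3:8,r4:Mul1
  c4: issue MUL r2<-Mul2  regs: r0:9,r1:Add1,r2:Mul2,r3:8,r4:Mul1
  c5: stall  regs: r0:9,r1:Add1,r2:Mul2,r3:8,r4:Mul1
  c6: stall  regs: r0:9,r1:Add1,r2:Mul2,r3:8,r4:Mul1
  c7: CDB Mul1=8; issue MUL r0<-Mul1  regs: r0:Mul1,r1:Add1,r2:Mul2,r3:8,r4:8
  c8: issue ADD r1<-Add2  regs: r0:Mul1,r1:Add2,r2:Mul2,r3:8,r4:8
  c9: CDB Add1=14  regs: r0:Mul1,r1:Add2,r2:Mul2,r3:8,r4:8
  c10: CDB Add2=16  regs: r0:Mul1,r1:16,r2:Mul2,r3:8,r4:8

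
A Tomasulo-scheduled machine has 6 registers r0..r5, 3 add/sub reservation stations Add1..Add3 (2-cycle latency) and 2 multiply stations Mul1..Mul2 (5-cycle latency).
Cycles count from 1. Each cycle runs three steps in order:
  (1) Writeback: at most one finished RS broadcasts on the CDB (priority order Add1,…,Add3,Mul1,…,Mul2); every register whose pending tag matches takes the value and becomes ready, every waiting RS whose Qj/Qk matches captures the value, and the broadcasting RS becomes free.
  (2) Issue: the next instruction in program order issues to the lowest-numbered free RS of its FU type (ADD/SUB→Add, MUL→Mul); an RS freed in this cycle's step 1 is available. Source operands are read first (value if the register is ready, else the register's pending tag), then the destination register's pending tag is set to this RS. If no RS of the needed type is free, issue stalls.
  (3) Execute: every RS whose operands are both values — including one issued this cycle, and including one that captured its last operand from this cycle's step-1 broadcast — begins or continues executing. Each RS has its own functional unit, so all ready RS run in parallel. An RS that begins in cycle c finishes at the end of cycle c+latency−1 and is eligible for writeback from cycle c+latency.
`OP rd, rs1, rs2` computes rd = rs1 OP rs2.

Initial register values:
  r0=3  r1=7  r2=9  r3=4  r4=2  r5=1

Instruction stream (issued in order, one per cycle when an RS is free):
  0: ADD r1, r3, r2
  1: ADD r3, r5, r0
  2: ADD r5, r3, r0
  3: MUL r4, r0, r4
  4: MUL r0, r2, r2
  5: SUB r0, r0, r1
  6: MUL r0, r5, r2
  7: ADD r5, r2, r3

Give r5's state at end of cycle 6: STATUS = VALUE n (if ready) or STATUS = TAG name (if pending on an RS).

c1: issue ADD r1<-Add1 | r0:3,r1:Add1,r2:9,r3:4,r4:2,r5:1
c2: issue ADD r3<-Add2 | r0:3,r1:Add1,r2:9,r3:Add2,r4:2,r5:1
c3: CDB Add1=13; issue ADD r5<-Add1 | r0:3,r1:13,r2:9,r3:Add2,r4:2,r5:Add1
c4: CDB Add2=4; issue MUL r4<-Mul1 | r0:3,r1:13,r2:9,r3:4,r4:Mul1,r5:Add1
c5: issue MUL r0<-Mul2 | r0:Mul2,r1:13,r2:9,r3:4,r4:Mul1,r5:Add1
c6: CDB Add1=7; issue SUB r0<-Add1 | r0:Add1,r1:13,r2:9,r3:4,r4:Mul1,r5:7

STATUS = VALUE 7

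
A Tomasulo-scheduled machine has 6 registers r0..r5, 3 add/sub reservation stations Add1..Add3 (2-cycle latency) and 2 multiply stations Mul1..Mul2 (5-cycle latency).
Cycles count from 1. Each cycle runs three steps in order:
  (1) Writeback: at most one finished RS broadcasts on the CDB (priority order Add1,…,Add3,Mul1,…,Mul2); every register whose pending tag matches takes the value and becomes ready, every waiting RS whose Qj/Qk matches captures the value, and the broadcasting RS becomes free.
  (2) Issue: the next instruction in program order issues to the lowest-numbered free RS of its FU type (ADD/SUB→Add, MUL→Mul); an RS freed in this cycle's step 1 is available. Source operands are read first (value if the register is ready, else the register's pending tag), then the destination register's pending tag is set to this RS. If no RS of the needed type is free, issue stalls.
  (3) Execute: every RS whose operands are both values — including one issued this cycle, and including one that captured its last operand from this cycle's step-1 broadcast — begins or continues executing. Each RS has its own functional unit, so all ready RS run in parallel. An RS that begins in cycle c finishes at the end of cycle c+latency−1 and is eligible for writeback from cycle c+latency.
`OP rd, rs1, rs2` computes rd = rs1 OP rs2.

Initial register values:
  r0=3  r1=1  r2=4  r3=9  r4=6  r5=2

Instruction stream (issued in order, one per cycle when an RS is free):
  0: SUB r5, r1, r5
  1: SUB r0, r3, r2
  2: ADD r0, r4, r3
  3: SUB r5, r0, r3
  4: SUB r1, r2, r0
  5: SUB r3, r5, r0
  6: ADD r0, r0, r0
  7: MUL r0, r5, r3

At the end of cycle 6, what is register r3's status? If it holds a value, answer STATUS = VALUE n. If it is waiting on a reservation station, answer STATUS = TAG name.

c1: issue SUB r5<-Add1 | r0:3,r1:1,r2:4,r3:9,r4:6,r5:Add1
c2: issue SUB r0<-Add2 | r0:Add2,r1:1,r2:4,r3:9,r4:6,r5:Add1
c3: CDB Add1=-1; issue ADD r0<-Add1 | r0:Add1,r1:1,r2:4,r3:9,r4:6,r5:-1
c4: CDB Add2=5; issue SUB r5<-Add2 | r0:Add1,r1:1,r2:4,r3:9,r4:6,r5:Add2
c5: CDB Add1=15; issue SUB r1<-Add1 | r0:15,r1:Add1,r2:4,r3:9,r4:6,r5:Add2
c6: issue SUB r3<-Add3 | r0:15,r1:Add1,r2:4,r3:Add3,r4:6,r5:Add2

STATUS = TAG Add3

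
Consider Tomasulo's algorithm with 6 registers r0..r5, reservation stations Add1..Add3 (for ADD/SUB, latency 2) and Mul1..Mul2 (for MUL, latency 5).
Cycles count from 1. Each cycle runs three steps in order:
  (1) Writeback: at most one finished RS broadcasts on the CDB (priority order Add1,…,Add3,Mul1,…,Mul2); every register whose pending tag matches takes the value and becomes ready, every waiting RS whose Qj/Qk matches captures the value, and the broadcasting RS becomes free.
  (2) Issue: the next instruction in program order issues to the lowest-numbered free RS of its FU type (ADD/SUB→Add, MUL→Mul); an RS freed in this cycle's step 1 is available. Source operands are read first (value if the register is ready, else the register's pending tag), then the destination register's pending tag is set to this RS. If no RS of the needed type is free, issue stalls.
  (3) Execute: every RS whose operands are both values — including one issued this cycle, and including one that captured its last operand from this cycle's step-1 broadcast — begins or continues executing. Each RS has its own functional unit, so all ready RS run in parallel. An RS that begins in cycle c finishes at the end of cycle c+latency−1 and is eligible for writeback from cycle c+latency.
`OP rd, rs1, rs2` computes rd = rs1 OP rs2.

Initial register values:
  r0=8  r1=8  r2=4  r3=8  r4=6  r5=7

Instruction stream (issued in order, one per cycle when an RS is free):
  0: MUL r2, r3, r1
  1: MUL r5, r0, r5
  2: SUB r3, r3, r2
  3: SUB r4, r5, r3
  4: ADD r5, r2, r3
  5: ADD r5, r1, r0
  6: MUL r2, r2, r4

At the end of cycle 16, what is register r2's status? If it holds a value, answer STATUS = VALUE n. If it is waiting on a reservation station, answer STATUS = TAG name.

STATUS = VALUE 7168

cycle 1: issue MUL r2<-Mul1 // r0:8,r1:8,r2:Mul1,r3:8,r4:6,r5:7
cycle 2: issue MUL r5<-Mul2 // r0:8,r1:8,r2:Mul1,r3:8,r4:6,r5:Mul2
cycle 3: issue SUB r3<-Add1 // r0:8,r1:8,r2:Mul1,r3:Add1,r4:6,r5:Mul2
cycle 4: issue SUB r4<-Add2 // r0:8,r1:8,r2:Mul1,r3:Add1,r4:Add2,r5:Mul2
cycle 5: issue ADD r5<-Add3 // r0:8,r1:8,r2:Mul1,r3:Add1,r4:Add2,r5:Add3
cycle 6: CDB Mul1=64; stall // r0:8,r1:8,r2:64,r3:Add1,r4:Add2,r5:Add3
cycle 7: CDB Mul2=56; stall // r0:8,r1:8,r2:64,r3:Add1,r4:Add2,r5:Add3
cycle 8: CDB Add1=-56; issue ADD r5<-Add1 // r0:8,r1:8,r2:64,r3:-56,r4:Add2,r5:Add1
cycle 9: issue MUL r2<-Mul1 // r0:8,r1:8,r2:Mul1,r3:-56,r4:Add2,r5:Add1
cycle 10: CDB Add1=16 // r0:8,r1:8,r2:Mul1,r3:-56,r4:Add2,r5:16
cycle 11: CDB Add2=112 // r0:8,r1:8,r2:Mul1,r3:-56,r4:112,r5:16
cycle 12: CDB Add3=8 // r0:8,r1:8,r2:Mul1,r3:-56,r4:112,r5:16
cycle 13: - // r0:8,r1:8,r2:Mul1,r3:-56,r4:112,r5:16
cycle 14: - // r0:8,r1:8,r2:Mul1,r3:-56,r4:112,r5:16
cycle 15: - // r0:8,r1:8,r2:Mul1,r3:-56,r4:112,r5:16
cycle 16: CDB Mul1=7168 // r0:8,r1:8,r2:7168,r3:-56,r4:112,r5:16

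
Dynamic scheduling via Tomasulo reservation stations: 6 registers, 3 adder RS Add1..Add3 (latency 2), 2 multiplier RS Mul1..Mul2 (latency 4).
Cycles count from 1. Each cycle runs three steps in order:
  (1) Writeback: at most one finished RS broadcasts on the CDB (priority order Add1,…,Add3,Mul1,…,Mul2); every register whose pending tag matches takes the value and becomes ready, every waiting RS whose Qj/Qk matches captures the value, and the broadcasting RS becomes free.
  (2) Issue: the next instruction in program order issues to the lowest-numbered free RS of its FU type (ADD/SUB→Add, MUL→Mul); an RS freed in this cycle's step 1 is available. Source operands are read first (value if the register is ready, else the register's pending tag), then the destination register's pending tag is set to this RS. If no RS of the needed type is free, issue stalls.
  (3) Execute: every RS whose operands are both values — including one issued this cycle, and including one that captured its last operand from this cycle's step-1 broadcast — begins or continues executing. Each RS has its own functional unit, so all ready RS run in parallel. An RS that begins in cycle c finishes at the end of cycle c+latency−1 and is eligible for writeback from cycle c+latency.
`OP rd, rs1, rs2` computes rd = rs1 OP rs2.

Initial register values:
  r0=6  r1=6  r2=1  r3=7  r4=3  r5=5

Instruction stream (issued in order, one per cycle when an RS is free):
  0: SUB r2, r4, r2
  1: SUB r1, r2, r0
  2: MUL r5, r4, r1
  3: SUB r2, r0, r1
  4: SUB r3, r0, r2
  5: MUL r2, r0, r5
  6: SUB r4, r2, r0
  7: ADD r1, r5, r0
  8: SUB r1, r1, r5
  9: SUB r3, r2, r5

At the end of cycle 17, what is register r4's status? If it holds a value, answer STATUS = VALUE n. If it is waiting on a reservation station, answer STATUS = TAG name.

STATUS = VALUE -78

cycle 1: issue SUB r2<-Add1 // r0:6,r1:6,r2:Add1,r3:7,r4:3,r5:5
cycle 2: issue SUB r1<-Add2 // r0:6,r1:Add2,r2:Add1,r3:7,r4:3,r5:5
cycle 3: CDB Add1=2; issue MUL r5<-Mul1 // r0:6,r1:Add2,r2:2,r3:7,r4:3,r5:Mul1
cycle 4: issue SUB r2<-Add1 // r0:6,r1:Add2,r2:Add1,r3:7,r4:3,r5:Mul1
cycle 5: CDB Add2=-4; issue SUB r3<-Add2 // r0:6,r1:-4,r2:Add1,r3:Add2,r4:3,r5:Mul1
cycle 6: issue MUL r2<-Mul2 // r0:6,r1:-4,r2:Mul2,r3:Add2,r4:3,r5:Mul1
cycle 7: CDB Add1=10; issue SUB r4<-Add1 // r0:6,r1:-4,r2:Mul2,r3:Add2,r4:Add1,r5:Mul1
cycle 8: issue ADD r1<-Add3 // r0:6,r1:Add3,r2:Mul2,r3:Add2,r4:Add1,r5:Mul1
cycle 9: CDB Add2=-4; issue SUB r1<-Add2 // r0:6,r1:Add2,r2:Mul2,r3:-4,r4:Add1,r5:Mul1
cycle 10: CDB Mul1=-12; stall // r0:6,r1:Add2,r2:Mul2,r3:-4,r4:Add1,r5:-12
cycle 11: stall // r0:6,r1:Add2,r2:Mul2,r3:-4,r4:Add1,r5:-12
cycle 12: CDB Add3=-6; issue SUB r3<-Add3 // r0:6,r1:Add2,r2:Mul2,r3:Add3,r4:Add1,r5:-12
cycle 13: - // r0:6,r1:Add2,r2:Mul2,r3:Add3,r4:Add1,r5:-12
cycle 14: CDB Add2=6 // r0:6,r1:6,r2:Mul2,r3:Add3,r4:Add1,r5:-12
cycle 15: CDB Mul2=-72 // r0:6,r1:6,r2:-72,r3:Add3,r4:Add1,r5:-12
cycle 16: - // r0:6,r1:6,r2:-72,r3:Add3,r4:Add1,r5:-12
cycle 17: CDB Add1=-78 // r0:6,r1:6,r2:-72,r3:Add3,r4:-78,r5:-12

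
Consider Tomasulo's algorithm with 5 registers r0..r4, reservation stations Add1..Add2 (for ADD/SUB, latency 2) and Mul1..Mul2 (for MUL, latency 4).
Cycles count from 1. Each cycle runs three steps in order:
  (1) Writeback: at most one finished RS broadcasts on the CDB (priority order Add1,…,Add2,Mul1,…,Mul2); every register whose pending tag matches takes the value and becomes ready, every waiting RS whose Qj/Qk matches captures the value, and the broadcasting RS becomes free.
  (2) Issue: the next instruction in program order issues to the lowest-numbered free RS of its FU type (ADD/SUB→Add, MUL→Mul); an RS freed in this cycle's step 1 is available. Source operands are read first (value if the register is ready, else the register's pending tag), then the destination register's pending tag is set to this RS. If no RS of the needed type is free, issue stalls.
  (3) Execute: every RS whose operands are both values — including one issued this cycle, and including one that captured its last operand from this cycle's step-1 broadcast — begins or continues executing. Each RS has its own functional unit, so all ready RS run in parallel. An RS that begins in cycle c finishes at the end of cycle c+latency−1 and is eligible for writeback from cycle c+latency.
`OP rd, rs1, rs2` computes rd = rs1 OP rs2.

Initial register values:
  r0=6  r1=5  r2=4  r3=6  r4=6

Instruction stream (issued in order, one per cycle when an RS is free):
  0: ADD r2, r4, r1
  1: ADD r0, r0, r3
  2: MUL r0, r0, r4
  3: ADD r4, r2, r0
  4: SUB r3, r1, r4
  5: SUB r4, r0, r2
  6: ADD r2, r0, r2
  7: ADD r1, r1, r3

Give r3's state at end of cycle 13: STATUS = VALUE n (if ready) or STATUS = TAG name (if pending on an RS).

STATUS = VALUE -78

  c1: issue ADD r2<-Add1  regs: r0:6,r1:5,r2:Add1,r3:6,r4:6
  c2: issue ADD r0<-Add2  regs: r0:Add2,r1:5,r2:Add1,r3:6,r4:6
  c3: CDB Add1=11; issue MUL r0<-Mul1  regs: r0:Mul1,r1:5,r2:11,r3:6,r4:6
  c4: CDB Add2=12; issue ADD r4<-Add1  regs: r0:Mul1,r1:5,r2:11,r3:6,r4:Add1
  c5: issue SUB r3<-Add2  regs: r0:Mul1,r1:5,r2:11,r3:Add2,r4:Add1
  c6: stall  regs: r0:Mul1,r1:5,r2:11,r3:Add2,r4:Add1
  c7: stall  regs: r0:Mul1,r1:5,r2:11,r3:Add2,r4:Add1
  c8: CDB Mul1=72; stall  regs: r0:72,r1:5,r2:11,r3:Add2,r4:Add1
  c9: stall  regs: r0:72,r1:5,r2:11,r3:Add2,r4:Add1
  c10: CDB Add1=83; issue SUB r4<-Add1  regs: r0:72,r1:5,r2:11,r3:Add2,r4:Add1
  c11: stall  regs: r0:72,r1:5,r2:11,r3:Add2,r4:Add1
  c12: CDB Add1=61; issue ADD r2<-Add1  regs: r0:72,r1:5,r2:Add1,r3:Add2,r4:61
  c13: CDB Add2=-78; issue ADD r1<-Add2  regs: r0:72,r1:Add2,r2:Add1,r3:-78,r4:61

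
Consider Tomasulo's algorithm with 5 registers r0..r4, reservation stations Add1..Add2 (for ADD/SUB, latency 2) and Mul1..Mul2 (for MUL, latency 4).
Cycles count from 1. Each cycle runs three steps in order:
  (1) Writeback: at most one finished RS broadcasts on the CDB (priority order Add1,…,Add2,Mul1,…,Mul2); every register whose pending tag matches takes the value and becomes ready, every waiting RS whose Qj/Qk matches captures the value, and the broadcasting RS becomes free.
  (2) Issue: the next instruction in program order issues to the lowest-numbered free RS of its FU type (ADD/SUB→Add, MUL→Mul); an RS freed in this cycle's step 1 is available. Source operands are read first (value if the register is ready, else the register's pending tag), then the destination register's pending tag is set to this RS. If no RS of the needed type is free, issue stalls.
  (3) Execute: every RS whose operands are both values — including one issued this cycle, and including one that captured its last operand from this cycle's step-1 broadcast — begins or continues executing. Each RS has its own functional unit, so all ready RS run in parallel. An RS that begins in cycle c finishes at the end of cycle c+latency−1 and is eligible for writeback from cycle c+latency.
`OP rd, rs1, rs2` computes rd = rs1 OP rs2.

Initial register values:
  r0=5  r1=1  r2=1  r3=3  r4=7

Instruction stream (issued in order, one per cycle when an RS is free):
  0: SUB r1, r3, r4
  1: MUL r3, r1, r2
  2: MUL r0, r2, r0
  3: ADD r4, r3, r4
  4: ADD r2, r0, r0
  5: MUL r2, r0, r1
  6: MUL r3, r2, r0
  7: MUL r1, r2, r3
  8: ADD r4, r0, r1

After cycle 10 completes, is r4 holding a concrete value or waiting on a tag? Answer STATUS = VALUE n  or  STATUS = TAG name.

STATUS = VALUE 3

cycle 1: issue SUB r1<-Add1 // r0:5,r1:Add1,r2:1,r3:3,r4:7
cycle 2: issue MUL r3<-Mul1 // r0:5,r1:Add1,r2:1,r3:Mul1,r4:7
cycle 3: CDB Add1=-4; issue MUL r0<-Mul2 // r0:Mul2,r1:-4,r2:1,r3:Mul1,r4:7
cycle 4: issue ADD r4<-Add1 // r0:Mul2,r1:-4,r2:1,r3:Mul1,r4:Add1
cycle 5: issue ADD r2<-Add2 // r0:Mul2,r1:-4,r2:Add2,r3:Mul1,r4:Add1
cycle 6: stall // r0:Mul2,r1:-4,r2:Add2,r3:Mul1,r4:Add1
cycle 7: CDB Mul1=-4; issue MUL r2<-Mul1 // r0:Mul2,r1:-4,r2:Mul1,r3:-4,r4:Add1
cycle 8: CDB Mul2=5; issue MUL r3<-Mul2 // r0:5,r1:-4,r2:Mul1,r3:Mul2,r4:Add1
cycle 9: CDB Add1=3; stall // r0:5,r1:-4,r2:Mul1,r3:Mul2,r4:3
cycle 10: CDB Add2=10; stall // r0:5,r1:-4,r2:Mul1,r3:Mul2,r4:3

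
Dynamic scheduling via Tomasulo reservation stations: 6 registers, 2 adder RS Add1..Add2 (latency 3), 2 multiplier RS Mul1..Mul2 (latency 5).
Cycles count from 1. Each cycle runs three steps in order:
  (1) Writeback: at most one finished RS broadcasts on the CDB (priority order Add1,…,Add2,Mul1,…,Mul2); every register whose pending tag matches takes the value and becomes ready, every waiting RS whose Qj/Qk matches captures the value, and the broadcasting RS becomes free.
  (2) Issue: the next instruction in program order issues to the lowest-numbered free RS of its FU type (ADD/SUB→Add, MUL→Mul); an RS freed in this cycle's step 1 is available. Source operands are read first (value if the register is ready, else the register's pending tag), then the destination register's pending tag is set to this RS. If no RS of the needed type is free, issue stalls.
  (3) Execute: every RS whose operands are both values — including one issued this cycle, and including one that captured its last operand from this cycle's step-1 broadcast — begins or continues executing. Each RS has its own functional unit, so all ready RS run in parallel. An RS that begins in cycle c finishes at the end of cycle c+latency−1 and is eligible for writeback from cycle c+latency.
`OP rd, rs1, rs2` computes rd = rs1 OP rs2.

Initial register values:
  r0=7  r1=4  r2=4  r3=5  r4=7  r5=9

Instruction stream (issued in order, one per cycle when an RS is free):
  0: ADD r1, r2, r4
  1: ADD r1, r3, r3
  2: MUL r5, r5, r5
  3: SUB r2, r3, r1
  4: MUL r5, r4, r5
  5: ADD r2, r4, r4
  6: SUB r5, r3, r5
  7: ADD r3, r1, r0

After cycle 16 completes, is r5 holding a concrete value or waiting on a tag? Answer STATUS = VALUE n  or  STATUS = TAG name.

  c1: issue ADD r1<-Add1  regs: r0:7,r1:Add1,r2:4,r3:5,r4:7,r5:9
  c2: issue ADD r1<-Add2  regs: r0:7,r1:Add2,r2:4,r3:5,r4:7,r5:9
  c3: issue MUL r5<-Mul1  regs: r0:7,r1:Add2,r2:4,r3:5,r4:7,r5:Mul1
  c4: CDB Add1=11; issue SUB r2<-Add1  regs: r0:7,r1:Add2,r2:Add1,r3:5,r4:7,r5:Mul1
  c5: CDB Add2=10; issue MUL r5<-Mul2  regs: r0:7,r1:10,r2:Add1,r3:5,r4:7,r5:Mul2
  c6: issue ADD r2<-Add2  regs: r0:7,r1:10,r2:Add2,r3:5,r4:7,r5:Mul2
  c7: stall  regs: r0:7,r1:10,r2:Add2,r3:5,r4:7,r5:Mul2
  c8: CDB Add1=-5; issue SUB r5<-Add1  regs: r0:7,r1:10,r2:Add2,r3:5,r4:7,r5:Add1
  c9: CDB Add2=14; issue ADD r3<-Add2  regs: r0:7,r1:10,r2:14,r3:Add2,r4:7,r5:Add1
  c10: CDB Mul1=81  regs: r0:7,r1:10,r2:14,r3:Add2,r4:7,r5:Add1
  c11: -  regs: r0:7,r1:10,r2:14,r3:Add2,r4:7,r5:Add1
  c12: CDB Add2=17  regs: r0:7,r1:10,r2:14,r3:17,r4:7,r5:Add1
  c13: -  regs: r0:7,r1:10,r2:14,r3:17,r4:7,r5:Add1
  c14: -  regs: r0:7,r1:10,r2:14,r3:17,r4:7,r5:Add1
  c15: CDB Mul2=567  regs: r0:7,r1:10,r2:14,r3:17,r4:7,r5:Add1
  c16: -  regs: r0:7,r1:10,r2:14,r3:17,r4:7,r5:Add1

STATUS = TAG Add1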